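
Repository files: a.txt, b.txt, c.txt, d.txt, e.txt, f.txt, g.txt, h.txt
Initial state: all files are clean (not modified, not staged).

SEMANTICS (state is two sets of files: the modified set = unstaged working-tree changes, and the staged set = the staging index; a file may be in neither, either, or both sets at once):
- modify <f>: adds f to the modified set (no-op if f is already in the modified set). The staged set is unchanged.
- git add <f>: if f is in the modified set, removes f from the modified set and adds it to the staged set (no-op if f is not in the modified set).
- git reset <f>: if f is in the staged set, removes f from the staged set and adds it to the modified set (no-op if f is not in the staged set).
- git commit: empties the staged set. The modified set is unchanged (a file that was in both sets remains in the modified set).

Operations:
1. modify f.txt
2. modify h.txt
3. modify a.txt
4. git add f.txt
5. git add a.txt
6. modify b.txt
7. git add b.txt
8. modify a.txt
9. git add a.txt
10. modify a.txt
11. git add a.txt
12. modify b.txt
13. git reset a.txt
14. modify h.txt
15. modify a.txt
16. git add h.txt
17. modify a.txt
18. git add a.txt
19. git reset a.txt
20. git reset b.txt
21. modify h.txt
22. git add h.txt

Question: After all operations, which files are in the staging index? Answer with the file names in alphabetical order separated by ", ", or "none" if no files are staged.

Answer: f.txt, h.txt

Derivation:
After op 1 (modify f.txt): modified={f.txt} staged={none}
After op 2 (modify h.txt): modified={f.txt, h.txt} staged={none}
After op 3 (modify a.txt): modified={a.txt, f.txt, h.txt} staged={none}
After op 4 (git add f.txt): modified={a.txt, h.txt} staged={f.txt}
After op 5 (git add a.txt): modified={h.txt} staged={a.txt, f.txt}
After op 6 (modify b.txt): modified={b.txt, h.txt} staged={a.txt, f.txt}
After op 7 (git add b.txt): modified={h.txt} staged={a.txt, b.txt, f.txt}
After op 8 (modify a.txt): modified={a.txt, h.txt} staged={a.txt, b.txt, f.txt}
After op 9 (git add a.txt): modified={h.txt} staged={a.txt, b.txt, f.txt}
After op 10 (modify a.txt): modified={a.txt, h.txt} staged={a.txt, b.txt, f.txt}
After op 11 (git add a.txt): modified={h.txt} staged={a.txt, b.txt, f.txt}
After op 12 (modify b.txt): modified={b.txt, h.txt} staged={a.txt, b.txt, f.txt}
After op 13 (git reset a.txt): modified={a.txt, b.txt, h.txt} staged={b.txt, f.txt}
After op 14 (modify h.txt): modified={a.txt, b.txt, h.txt} staged={b.txt, f.txt}
After op 15 (modify a.txt): modified={a.txt, b.txt, h.txt} staged={b.txt, f.txt}
After op 16 (git add h.txt): modified={a.txt, b.txt} staged={b.txt, f.txt, h.txt}
After op 17 (modify a.txt): modified={a.txt, b.txt} staged={b.txt, f.txt, h.txt}
After op 18 (git add a.txt): modified={b.txt} staged={a.txt, b.txt, f.txt, h.txt}
After op 19 (git reset a.txt): modified={a.txt, b.txt} staged={b.txt, f.txt, h.txt}
After op 20 (git reset b.txt): modified={a.txt, b.txt} staged={f.txt, h.txt}
After op 21 (modify h.txt): modified={a.txt, b.txt, h.txt} staged={f.txt, h.txt}
After op 22 (git add h.txt): modified={a.txt, b.txt} staged={f.txt, h.txt}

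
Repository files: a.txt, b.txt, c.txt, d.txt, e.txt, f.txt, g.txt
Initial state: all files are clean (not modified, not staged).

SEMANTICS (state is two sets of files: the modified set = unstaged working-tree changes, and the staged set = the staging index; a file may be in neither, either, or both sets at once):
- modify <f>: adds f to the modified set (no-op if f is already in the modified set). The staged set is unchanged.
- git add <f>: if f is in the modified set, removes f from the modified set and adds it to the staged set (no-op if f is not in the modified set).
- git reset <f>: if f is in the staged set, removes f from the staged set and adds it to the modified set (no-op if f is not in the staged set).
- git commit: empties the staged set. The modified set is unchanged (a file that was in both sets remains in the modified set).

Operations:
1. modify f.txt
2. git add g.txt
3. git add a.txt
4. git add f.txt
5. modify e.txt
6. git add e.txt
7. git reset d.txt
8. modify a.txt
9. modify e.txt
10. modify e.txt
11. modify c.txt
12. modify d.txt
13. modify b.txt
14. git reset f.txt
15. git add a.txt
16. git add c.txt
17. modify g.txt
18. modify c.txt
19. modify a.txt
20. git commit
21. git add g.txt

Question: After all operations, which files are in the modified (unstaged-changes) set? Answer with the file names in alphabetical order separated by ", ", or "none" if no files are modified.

Answer: a.txt, b.txt, c.txt, d.txt, e.txt, f.txt

Derivation:
After op 1 (modify f.txt): modified={f.txt} staged={none}
After op 2 (git add g.txt): modified={f.txt} staged={none}
After op 3 (git add a.txt): modified={f.txt} staged={none}
After op 4 (git add f.txt): modified={none} staged={f.txt}
After op 5 (modify e.txt): modified={e.txt} staged={f.txt}
After op 6 (git add e.txt): modified={none} staged={e.txt, f.txt}
After op 7 (git reset d.txt): modified={none} staged={e.txt, f.txt}
After op 8 (modify a.txt): modified={a.txt} staged={e.txt, f.txt}
After op 9 (modify e.txt): modified={a.txt, e.txt} staged={e.txt, f.txt}
After op 10 (modify e.txt): modified={a.txt, e.txt} staged={e.txt, f.txt}
After op 11 (modify c.txt): modified={a.txt, c.txt, e.txt} staged={e.txt, f.txt}
After op 12 (modify d.txt): modified={a.txt, c.txt, d.txt, e.txt} staged={e.txt, f.txt}
After op 13 (modify b.txt): modified={a.txt, b.txt, c.txt, d.txt, e.txt} staged={e.txt, f.txt}
After op 14 (git reset f.txt): modified={a.txt, b.txt, c.txt, d.txt, e.txt, f.txt} staged={e.txt}
After op 15 (git add a.txt): modified={b.txt, c.txt, d.txt, e.txt, f.txt} staged={a.txt, e.txt}
After op 16 (git add c.txt): modified={b.txt, d.txt, e.txt, f.txt} staged={a.txt, c.txt, e.txt}
After op 17 (modify g.txt): modified={b.txt, d.txt, e.txt, f.txt, g.txt} staged={a.txt, c.txt, e.txt}
After op 18 (modify c.txt): modified={b.txt, c.txt, d.txt, e.txt, f.txt, g.txt} staged={a.txt, c.txt, e.txt}
After op 19 (modify a.txt): modified={a.txt, b.txt, c.txt, d.txt, e.txt, f.txt, g.txt} staged={a.txt, c.txt, e.txt}
After op 20 (git commit): modified={a.txt, b.txt, c.txt, d.txt, e.txt, f.txt, g.txt} staged={none}
After op 21 (git add g.txt): modified={a.txt, b.txt, c.txt, d.txt, e.txt, f.txt} staged={g.txt}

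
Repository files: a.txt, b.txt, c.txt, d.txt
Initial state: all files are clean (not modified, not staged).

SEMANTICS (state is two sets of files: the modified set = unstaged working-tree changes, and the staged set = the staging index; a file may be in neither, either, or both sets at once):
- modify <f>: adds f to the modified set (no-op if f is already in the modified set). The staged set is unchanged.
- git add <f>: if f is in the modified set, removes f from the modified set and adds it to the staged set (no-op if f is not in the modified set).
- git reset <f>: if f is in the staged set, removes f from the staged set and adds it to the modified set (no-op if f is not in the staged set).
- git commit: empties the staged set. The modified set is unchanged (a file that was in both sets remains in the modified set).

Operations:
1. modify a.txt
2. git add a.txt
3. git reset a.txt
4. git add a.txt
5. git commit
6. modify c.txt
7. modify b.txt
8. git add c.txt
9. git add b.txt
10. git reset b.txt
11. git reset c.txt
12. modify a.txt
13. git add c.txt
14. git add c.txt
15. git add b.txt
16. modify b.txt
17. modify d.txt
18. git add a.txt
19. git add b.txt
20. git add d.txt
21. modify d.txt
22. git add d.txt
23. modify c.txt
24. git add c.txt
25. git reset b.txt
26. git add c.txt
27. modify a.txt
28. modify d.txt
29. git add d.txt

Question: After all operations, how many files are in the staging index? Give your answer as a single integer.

Answer: 3

Derivation:
After op 1 (modify a.txt): modified={a.txt} staged={none}
After op 2 (git add a.txt): modified={none} staged={a.txt}
After op 3 (git reset a.txt): modified={a.txt} staged={none}
After op 4 (git add a.txt): modified={none} staged={a.txt}
After op 5 (git commit): modified={none} staged={none}
After op 6 (modify c.txt): modified={c.txt} staged={none}
After op 7 (modify b.txt): modified={b.txt, c.txt} staged={none}
After op 8 (git add c.txt): modified={b.txt} staged={c.txt}
After op 9 (git add b.txt): modified={none} staged={b.txt, c.txt}
After op 10 (git reset b.txt): modified={b.txt} staged={c.txt}
After op 11 (git reset c.txt): modified={b.txt, c.txt} staged={none}
After op 12 (modify a.txt): modified={a.txt, b.txt, c.txt} staged={none}
After op 13 (git add c.txt): modified={a.txt, b.txt} staged={c.txt}
After op 14 (git add c.txt): modified={a.txt, b.txt} staged={c.txt}
After op 15 (git add b.txt): modified={a.txt} staged={b.txt, c.txt}
After op 16 (modify b.txt): modified={a.txt, b.txt} staged={b.txt, c.txt}
After op 17 (modify d.txt): modified={a.txt, b.txt, d.txt} staged={b.txt, c.txt}
After op 18 (git add a.txt): modified={b.txt, d.txt} staged={a.txt, b.txt, c.txt}
After op 19 (git add b.txt): modified={d.txt} staged={a.txt, b.txt, c.txt}
After op 20 (git add d.txt): modified={none} staged={a.txt, b.txt, c.txt, d.txt}
After op 21 (modify d.txt): modified={d.txt} staged={a.txt, b.txt, c.txt, d.txt}
After op 22 (git add d.txt): modified={none} staged={a.txt, b.txt, c.txt, d.txt}
After op 23 (modify c.txt): modified={c.txt} staged={a.txt, b.txt, c.txt, d.txt}
After op 24 (git add c.txt): modified={none} staged={a.txt, b.txt, c.txt, d.txt}
After op 25 (git reset b.txt): modified={b.txt} staged={a.txt, c.txt, d.txt}
After op 26 (git add c.txt): modified={b.txt} staged={a.txt, c.txt, d.txt}
After op 27 (modify a.txt): modified={a.txt, b.txt} staged={a.txt, c.txt, d.txt}
After op 28 (modify d.txt): modified={a.txt, b.txt, d.txt} staged={a.txt, c.txt, d.txt}
After op 29 (git add d.txt): modified={a.txt, b.txt} staged={a.txt, c.txt, d.txt}
Final staged set: {a.txt, c.txt, d.txt} -> count=3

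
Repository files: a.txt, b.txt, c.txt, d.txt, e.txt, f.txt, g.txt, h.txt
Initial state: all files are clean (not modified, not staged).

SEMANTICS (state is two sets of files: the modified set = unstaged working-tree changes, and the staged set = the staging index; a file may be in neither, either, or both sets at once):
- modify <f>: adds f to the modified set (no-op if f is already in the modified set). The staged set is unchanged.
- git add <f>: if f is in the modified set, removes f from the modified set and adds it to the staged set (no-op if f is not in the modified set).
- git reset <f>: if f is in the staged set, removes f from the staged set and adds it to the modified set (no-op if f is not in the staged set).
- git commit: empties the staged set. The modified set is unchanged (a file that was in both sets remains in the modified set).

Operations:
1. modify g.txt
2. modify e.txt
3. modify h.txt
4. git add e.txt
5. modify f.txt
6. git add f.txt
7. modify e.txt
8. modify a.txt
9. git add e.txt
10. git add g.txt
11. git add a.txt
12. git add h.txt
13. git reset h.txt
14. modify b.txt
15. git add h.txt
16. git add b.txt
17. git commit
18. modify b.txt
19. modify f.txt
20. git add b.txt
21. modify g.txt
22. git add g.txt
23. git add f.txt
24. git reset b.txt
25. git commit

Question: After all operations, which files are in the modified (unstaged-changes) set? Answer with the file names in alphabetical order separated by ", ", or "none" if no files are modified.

After op 1 (modify g.txt): modified={g.txt} staged={none}
After op 2 (modify e.txt): modified={e.txt, g.txt} staged={none}
After op 3 (modify h.txt): modified={e.txt, g.txt, h.txt} staged={none}
After op 4 (git add e.txt): modified={g.txt, h.txt} staged={e.txt}
After op 5 (modify f.txt): modified={f.txt, g.txt, h.txt} staged={e.txt}
After op 6 (git add f.txt): modified={g.txt, h.txt} staged={e.txt, f.txt}
After op 7 (modify e.txt): modified={e.txt, g.txt, h.txt} staged={e.txt, f.txt}
After op 8 (modify a.txt): modified={a.txt, e.txt, g.txt, h.txt} staged={e.txt, f.txt}
After op 9 (git add e.txt): modified={a.txt, g.txt, h.txt} staged={e.txt, f.txt}
After op 10 (git add g.txt): modified={a.txt, h.txt} staged={e.txt, f.txt, g.txt}
After op 11 (git add a.txt): modified={h.txt} staged={a.txt, e.txt, f.txt, g.txt}
After op 12 (git add h.txt): modified={none} staged={a.txt, e.txt, f.txt, g.txt, h.txt}
After op 13 (git reset h.txt): modified={h.txt} staged={a.txt, e.txt, f.txt, g.txt}
After op 14 (modify b.txt): modified={b.txt, h.txt} staged={a.txt, e.txt, f.txt, g.txt}
After op 15 (git add h.txt): modified={b.txt} staged={a.txt, e.txt, f.txt, g.txt, h.txt}
After op 16 (git add b.txt): modified={none} staged={a.txt, b.txt, e.txt, f.txt, g.txt, h.txt}
After op 17 (git commit): modified={none} staged={none}
After op 18 (modify b.txt): modified={b.txt} staged={none}
After op 19 (modify f.txt): modified={b.txt, f.txt} staged={none}
After op 20 (git add b.txt): modified={f.txt} staged={b.txt}
After op 21 (modify g.txt): modified={f.txt, g.txt} staged={b.txt}
After op 22 (git add g.txt): modified={f.txt} staged={b.txt, g.txt}
After op 23 (git add f.txt): modified={none} staged={b.txt, f.txt, g.txt}
After op 24 (git reset b.txt): modified={b.txt} staged={f.txt, g.txt}
After op 25 (git commit): modified={b.txt} staged={none}

Answer: b.txt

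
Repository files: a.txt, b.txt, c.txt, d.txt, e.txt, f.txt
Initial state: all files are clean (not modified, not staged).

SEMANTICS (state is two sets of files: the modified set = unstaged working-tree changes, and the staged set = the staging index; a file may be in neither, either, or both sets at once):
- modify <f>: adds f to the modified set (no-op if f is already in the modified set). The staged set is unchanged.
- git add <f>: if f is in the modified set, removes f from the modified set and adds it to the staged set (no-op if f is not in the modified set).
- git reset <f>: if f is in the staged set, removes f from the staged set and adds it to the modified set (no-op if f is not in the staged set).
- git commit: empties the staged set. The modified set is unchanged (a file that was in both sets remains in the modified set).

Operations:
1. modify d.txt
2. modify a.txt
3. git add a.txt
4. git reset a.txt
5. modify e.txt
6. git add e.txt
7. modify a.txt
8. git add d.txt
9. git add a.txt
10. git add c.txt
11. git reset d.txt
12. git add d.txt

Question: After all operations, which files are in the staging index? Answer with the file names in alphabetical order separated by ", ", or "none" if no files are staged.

After op 1 (modify d.txt): modified={d.txt} staged={none}
After op 2 (modify a.txt): modified={a.txt, d.txt} staged={none}
After op 3 (git add a.txt): modified={d.txt} staged={a.txt}
After op 4 (git reset a.txt): modified={a.txt, d.txt} staged={none}
After op 5 (modify e.txt): modified={a.txt, d.txt, e.txt} staged={none}
After op 6 (git add e.txt): modified={a.txt, d.txt} staged={e.txt}
After op 7 (modify a.txt): modified={a.txt, d.txt} staged={e.txt}
After op 8 (git add d.txt): modified={a.txt} staged={d.txt, e.txt}
After op 9 (git add a.txt): modified={none} staged={a.txt, d.txt, e.txt}
After op 10 (git add c.txt): modified={none} staged={a.txt, d.txt, e.txt}
After op 11 (git reset d.txt): modified={d.txt} staged={a.txt, e.txt}
After op 12 (git add d.txt): modified={none} staged={a.txt, d.txt, e.txt}

Answer: a.txt, d.txt, e.txt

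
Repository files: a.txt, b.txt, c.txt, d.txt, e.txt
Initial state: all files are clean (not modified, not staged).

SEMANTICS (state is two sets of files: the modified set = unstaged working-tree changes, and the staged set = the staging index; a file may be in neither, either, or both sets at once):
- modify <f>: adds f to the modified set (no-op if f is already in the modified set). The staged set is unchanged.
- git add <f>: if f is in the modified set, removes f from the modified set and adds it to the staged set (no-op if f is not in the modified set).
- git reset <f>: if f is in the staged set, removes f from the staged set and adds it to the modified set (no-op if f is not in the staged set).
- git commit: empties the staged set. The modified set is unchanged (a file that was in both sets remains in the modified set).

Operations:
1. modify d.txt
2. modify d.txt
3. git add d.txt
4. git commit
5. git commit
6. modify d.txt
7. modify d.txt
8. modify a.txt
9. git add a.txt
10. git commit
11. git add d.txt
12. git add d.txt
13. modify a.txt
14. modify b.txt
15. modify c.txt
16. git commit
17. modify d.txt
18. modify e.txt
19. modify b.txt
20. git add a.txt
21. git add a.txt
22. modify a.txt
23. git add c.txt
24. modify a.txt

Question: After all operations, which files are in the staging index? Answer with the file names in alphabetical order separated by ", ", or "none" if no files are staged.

After op 1 (modify d.txt): modified={d.txt} staged={none}
After op 2 (modify d.txt): modified={d.txt} staged={none}
After op 3 (git add d.txt): modified={none} staged={d.txt}
After op 4 (git commit): modified={none} staged={none}
After op 5 (git commit): modified={none} staged={none}
After op 6 (modify d.txt): modified={d.txt} staged={none}
After op 7 (modify d.txt): modified={d.txt} staged={none}
After op 8 (modify a.txt): modified={a.txt, d.txt} staged={none}
After op 9 (git add a.txt): modified={d.txt} staged={a.txt}
After op 10 (git commit): modified={d.txt} staged={none}
After op 11 (git add d.txt): modified={none} staged={d.txt}
After op 12 (git add d.txt): modified={none} staged={d.txt}
After op 13 (modify a.txt): modified={a.txt} staged={d.txt}
After op 14 (modify b.txt): modified={a.txt, b.txt} staged={d.txt}
After op 15 (modify c.txt): modified={a.txt, b.txt, c.txt} staged={d.txt}
After op 16 (git commit): modified={a.txt, b.txt, c.txt} staged={none}
After op 17 (modify d.txt): modified={a.txt, b.txt, c.txt, d.txt} staged={none}
After op 18 (modify e.txt): modified={a.txt, b.txt, c.txt, d.txt, e.txt} staged={none}
After op 19 (modify b.txt): modified={a.txt, b.txt, c.txt, d.txt, e.txt} staged={none}
After op 20 (git add a.txt): modified={b.txt, c.txt, d.txt, e.txt} staged={a.txt}
After op 21 (git add a.txt): modified={b.txt, c.txt, d.txt, e.txt} staged={a.txt}
After op 22 (modify a.txt): modified={a.txt, b.txt, c.txt, d.txt, e.txt} staged={a.txt}
After op 23 (git add c.txt): modified={a.txt, b.txt, d.txt, e.txt} staged={a.txt, c.txt}
After op 24 (modify a.txt): modified={a.txt, b.txt, d.txt, e.txt} staged={a.txt, c.txt}

Answer: a.txt, c.txt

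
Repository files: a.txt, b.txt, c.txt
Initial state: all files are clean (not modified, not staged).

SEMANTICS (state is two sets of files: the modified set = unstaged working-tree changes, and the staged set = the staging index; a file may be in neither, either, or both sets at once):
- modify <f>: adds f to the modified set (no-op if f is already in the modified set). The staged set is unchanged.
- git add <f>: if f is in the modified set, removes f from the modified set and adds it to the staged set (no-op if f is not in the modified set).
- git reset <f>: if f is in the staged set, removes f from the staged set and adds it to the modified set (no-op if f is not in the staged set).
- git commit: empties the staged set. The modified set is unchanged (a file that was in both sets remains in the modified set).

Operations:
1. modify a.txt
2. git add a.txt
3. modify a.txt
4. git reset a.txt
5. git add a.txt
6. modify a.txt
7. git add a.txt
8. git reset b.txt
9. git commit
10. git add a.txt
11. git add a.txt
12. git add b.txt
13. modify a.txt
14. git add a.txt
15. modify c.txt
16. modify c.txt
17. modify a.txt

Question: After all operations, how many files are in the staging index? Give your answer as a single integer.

Answer: 1

Derivation:
After op 1 (modify a.txt): modified={a.txt} staged={none}
After op 2 (git add a.txt): modified={none} staged={a.txt}
After op 3 (modify a.txt): modified={a.txt} staged={a.txt}
After op 4 (git reset a.txt): modified={a.txt} staged={none}
After op 5 (git add a.txt): modified={none} staged={a.txt}
After op 6 (modify a.txt): modified={a.txt} staged={a.txt}
After op 7 (git add a.txt): modified={none} staged={a.txt}
After op 8 (git reset b.txt): modified={none} staged={a.txt}
After op 9 (git commit): modified={none} staged={none}
After op 10 (git add a.txt): modified={none} staged={none}
After op 11 (git add a.txt): modified={none} staged={none}
After op 12 (git add b.txt): modified={none} staged={none}
After op 13 (modify a.txt): modified={a.txt} staged={none}
After op 14 (git add a.txt): modified={none} staged={a.txt}
After op 15 (modify c.txt): modified={c.txt} staged={a.txt}
After op 16 (modify c.txt): modified={c.txt} staged={a.txt}
After op 17 (modify a.txt): modified={a.txt, c.txt} staged={a.txt}
Final staged set: {a.txt} -> count=1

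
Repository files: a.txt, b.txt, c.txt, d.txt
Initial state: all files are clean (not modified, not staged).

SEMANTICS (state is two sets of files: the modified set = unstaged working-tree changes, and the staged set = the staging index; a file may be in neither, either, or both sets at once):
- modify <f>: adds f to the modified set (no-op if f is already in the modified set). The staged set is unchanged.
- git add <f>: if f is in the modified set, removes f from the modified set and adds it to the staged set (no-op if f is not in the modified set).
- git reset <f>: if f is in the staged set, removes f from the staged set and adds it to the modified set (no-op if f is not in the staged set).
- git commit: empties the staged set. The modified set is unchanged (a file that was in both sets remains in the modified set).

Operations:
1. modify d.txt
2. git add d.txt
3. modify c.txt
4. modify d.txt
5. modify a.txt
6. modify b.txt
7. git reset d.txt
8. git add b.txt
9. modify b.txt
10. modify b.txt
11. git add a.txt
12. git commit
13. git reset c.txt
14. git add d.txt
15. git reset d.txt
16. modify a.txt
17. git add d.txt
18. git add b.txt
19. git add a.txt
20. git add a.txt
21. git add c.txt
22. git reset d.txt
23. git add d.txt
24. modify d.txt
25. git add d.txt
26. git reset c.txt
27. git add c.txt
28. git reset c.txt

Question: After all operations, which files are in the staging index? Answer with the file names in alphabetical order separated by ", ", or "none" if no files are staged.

After op 1 (modify d.txt): modified={d.txt} staged={none}
After op 2 (git add d.txt): modified={none} staged={d.txt}
After op 3 (modify c.txt): modified={c.txt} staged={d.txt}
After op 4 (modify d.txt): modified={c.txt, d.txt} staged={d.txt}
After op 5 (modify a.txt): modified={a.txt, c.txt, d.txt} staged={d.txt}
After op 6 (modify b.txt): modified={a.txt, b.txt, c.txt, d.txt} staged={d.txt}
After op 7 (git reset d.txt): modified={a.txt, b.txt, c.txt, d.txt} staged={none}
After op 8 (git add b.txt): modified={a.txt, c.txt, d.txt} staged={b.txt}
After op 9 (modify b.txt): modified={a.txt, b.txt, c.txt, d.txt} staged={b.txt}
After op 10 (modify b.txt): modified={a.txt, b.txt, c.txt, d.txt} staged={b.txt}
After op 11 (git add a.txt): modified={b.txt, c.txt, d.txt} staged={a.txt, b.txt}
After op 12 (git commit): modified={b.txt, c.txt, d.txt} staged={none}
After op 13 (git reset c.txt): modified={b.txt, c.txt, d.txt} staged={none}
After op 14 (git add d.txt): modified={b.txt, c.txt} staged={d.txt}
After op 15 (git reset d.txt): modified={b.txt, c.txt, d.txt} staged={none}
After op 16 (modify a.txt): modified={a.txt, b.txt, c.txt, d.txt} staged={none}
After op 17 (git add d.txt): modified={a.txt, b.txt, c.txt} staged={d.txt}
After op 18 (git add b.txt): modified={a.txt, c.txt} staged={b.txt, d.txt}
After op 19 (git add a.txt): modified={c.txt} staged={a.txt, b.txt, d.txt}
After op 20 (git add a.txt): modified={c.txt} staged={a.txt, b.txt, d.txt}
After op 21 (git add c.txt): modified={none} staged={a.txt, b.txt, c.txt, d.txt}
After op 22 (git reset d.txt): modified={d.txt} staged={a.txt, b.txt, c.txt}
After op 23 (git add d.txt): modified={none} staged={a.txt, b.txt, c.txt, d.txt}
After op 24 (modify d.txt): modified={d.txt} staged={a.txt, b.txt, c.txt, d.txt}
After op 25 (git add d.txt): modified={none} staged={a.txt, b.txt, c.txt, d.txt}
After op 26 (git reset c.txt): modified={c.txt} staged={a.txt, b.txt, d.txt}
After op 27 (git add c.txt): modified={none} staged={a.txt, b.txt, c.txt, d.txt}
After op 28 (git reset c.txt): modified={c.txt} staged={a.txt, b.txt, d.txt}

Answer: a.txt, b.txt, d.txt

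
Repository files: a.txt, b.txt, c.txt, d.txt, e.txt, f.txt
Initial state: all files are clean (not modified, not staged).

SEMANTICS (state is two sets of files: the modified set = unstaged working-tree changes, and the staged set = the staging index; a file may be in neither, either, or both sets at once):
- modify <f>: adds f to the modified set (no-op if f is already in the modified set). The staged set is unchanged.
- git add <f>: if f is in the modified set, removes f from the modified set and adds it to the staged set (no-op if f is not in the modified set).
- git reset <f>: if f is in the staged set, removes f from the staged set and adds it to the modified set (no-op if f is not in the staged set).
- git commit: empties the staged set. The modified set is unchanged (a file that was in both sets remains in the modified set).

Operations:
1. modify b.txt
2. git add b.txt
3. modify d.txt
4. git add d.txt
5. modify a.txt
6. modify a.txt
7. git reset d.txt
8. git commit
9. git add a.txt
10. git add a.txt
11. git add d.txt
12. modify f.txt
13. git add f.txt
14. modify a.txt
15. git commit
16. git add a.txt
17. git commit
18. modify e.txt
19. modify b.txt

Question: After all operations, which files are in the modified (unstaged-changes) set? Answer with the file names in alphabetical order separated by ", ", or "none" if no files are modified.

After op 1 (modify b.txt): modified={b.txt} staged={none}
After op 2 (git add b.txt): modified={none} staged={b.txt}
After op 3 (modify d.txt): modified={d.txt} staged={b.txt}
After op 4 (git add d.txt): modified={none} staged={b.txt, d.txt}
After op 5 (modify a.txt): modified={a.txt} staged={b.txt, d.txt}
After op 6 (modify a.txt): modified={a.txt} staged={b.txt, d.txt}
After op 7 (git reset d.txt): modified={a.txt, d.txt} staged={b.txt}
After op 8 (git commit): modified={a.txt, d.txt} staged={none}
After op 9 (git add a.txt): modified={d.txt} staged={a.txt}
After op 10 (git add a.txt): modified={d.txt} staged={a.txt}
After op 11 (git add d.txt): modified={none} staged={a.txt, d.txt}
After op 12 (modify f.txt): modified={f.txt} staged={a.txt, d.txt}
After op 13 (git add f.txt): modified={none} staged={a.txt, d.txt, f.txt}
After op 14 (modify a.txt): modified={a.txt} staged={a.txt, d.txt, f.txt}
After op 15 (git commit): modified={a.txt} staged={none}
After op 16 (git add a.txt): modified={none} staged={a.txt}
After op 17 (git commit): modified={none} staged={none}
After op 18 (modify e.txt): modified={e.txt} staged={none}
After op 19 (modify b.txt): modified={b.txt, e.txt} staged={none}

Answer: b.txt, e.txt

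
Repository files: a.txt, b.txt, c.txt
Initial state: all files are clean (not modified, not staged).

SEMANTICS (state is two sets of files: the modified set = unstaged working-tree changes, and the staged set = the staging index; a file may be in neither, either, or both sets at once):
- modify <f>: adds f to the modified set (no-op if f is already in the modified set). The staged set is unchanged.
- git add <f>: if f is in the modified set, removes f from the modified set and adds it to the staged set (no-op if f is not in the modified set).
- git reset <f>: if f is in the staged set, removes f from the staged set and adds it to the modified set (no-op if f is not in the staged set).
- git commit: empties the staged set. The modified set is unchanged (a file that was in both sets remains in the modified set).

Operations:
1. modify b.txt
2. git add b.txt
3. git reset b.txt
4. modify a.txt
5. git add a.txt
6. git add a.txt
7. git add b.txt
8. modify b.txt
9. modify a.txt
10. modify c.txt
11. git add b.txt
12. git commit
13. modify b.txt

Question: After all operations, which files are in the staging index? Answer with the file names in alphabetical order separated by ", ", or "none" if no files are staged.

Answer: none

Derivation:
After op 1 (modify b.txt): modified={b.txt} staged={none}
After op 2 (git add b.txt): modified={none} staged={b.txt}
After op 3 (git reset b.txt): modified={b.txt} staged={none}
After op 4 (modify a.txt): modified={a.txt, b.txt} staged={none}
After op 5 (git add a.txt): modified={b.txt} staged={a.txt}
After op 6 (git add a.txt): modified={b.txt} staged={a.txt}
After op 7 (git add b.txt): modified={none} staged={a.txt, b.txt}
After op 8 (modify b.txt): modified={b.txt} staged={a.txt, b.txt}
After op 9 (modify a.txt): modified={a.txt, b.txt} staged={a.txt, b.txt}
After op 10 (modify c.txt): modified={a.txt, b.txt, c.txt} staged={a.txt, b.txt}
After op 11 (git add b.txt): modified={a.txt, c.txt} staged={a.txt, b.txt}
After op 12 (git commit): modified={a.txt, c.txt} staged={none}
After op 13 (modify b.txt): modified={a.txt, b.txt, c.txt} staged={none}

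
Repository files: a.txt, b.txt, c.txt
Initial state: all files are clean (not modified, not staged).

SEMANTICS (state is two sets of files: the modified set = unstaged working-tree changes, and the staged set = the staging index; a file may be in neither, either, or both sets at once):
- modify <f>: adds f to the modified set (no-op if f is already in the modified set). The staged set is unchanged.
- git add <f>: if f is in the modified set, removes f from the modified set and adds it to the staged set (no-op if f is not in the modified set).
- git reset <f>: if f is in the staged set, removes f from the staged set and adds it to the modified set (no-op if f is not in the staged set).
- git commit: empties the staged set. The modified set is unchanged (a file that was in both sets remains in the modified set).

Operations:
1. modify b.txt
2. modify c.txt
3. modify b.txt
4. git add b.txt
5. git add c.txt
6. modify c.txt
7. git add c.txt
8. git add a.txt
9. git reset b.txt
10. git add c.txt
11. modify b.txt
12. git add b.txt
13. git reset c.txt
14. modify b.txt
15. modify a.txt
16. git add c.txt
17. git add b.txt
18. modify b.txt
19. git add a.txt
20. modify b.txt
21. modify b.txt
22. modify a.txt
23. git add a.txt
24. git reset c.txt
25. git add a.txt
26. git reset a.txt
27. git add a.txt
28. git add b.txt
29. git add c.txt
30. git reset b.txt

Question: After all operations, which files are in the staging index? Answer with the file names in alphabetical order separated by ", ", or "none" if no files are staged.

Answer: a.txt, c.txt

Derivation:
After op 1 (modify b.txt): modified={b.txt} staged={none}
After op 2 (modify c.txt): modified={b.txt, c.txt} staged={none}
After op 3 (modify b.txt): modified={b.txt, c.txt} staged={none}
After op 4 (git add b.txt): modified={c.txt} staged={b.txt}
After op 5 (git add c.txt): modified={none} staged={b.txt, c.txt}
After op 6 (modify c.txt): modified={c.txt} staged={b.txt, c.txt}
After op 7 (git add c.txt): modified={none} staged={b.txt, c.txt}
After op 8 (git add a.txt): modified={none} staged={b.txt, c.txt}
After op 9 (git reset b.txt): modified={b.txt} staged={c.txt}
After op 10 (git add c.txt): modified={b.txt} staged={c.txt}
After op 11 (modify b.txt): modified={b.txt} staged={c.txt}
After op 12 (git add b.txt): modified={none} staged={b.txt, c.txt}
After op 13 (git reset c.txt): modified={c.txt} staged={b.txt}
After op 14 (modify b.txt): modified={b.txt, c.txt} staged={b.txt}
After op 15 (modify a.txt): modified={a.txt, b.txt, c.txt} staged={b.txt}
After op 16 (git add c.txt): modified={a.txt, b.txt} staged={b.txt, c.txt}
After op 17 (git add b.txt): modified={a.txt} staged={b.txt, c.txt}
After op 18 (modify b.txt): modified={a.txt, b.txt} staged={b.txt, c.txt}
After op 19 (git add a.txt): modified={b.txt} staged={a.txt, b.txt, c.txt}
After op 20 (modify b.txt): modified={b.txt} staged={a.txt, b.txt, c.txt}
After op 21 (modify b.txt): modified={b.txt} staged={a.txt, b.txt, c.txt}
After op 22 (modify a.txt): modified={a.txt, b.txt} staged={a.txt, b.txt, c.txt}
After op 23 (git add a.txt): modified={b.txt} staged={a.txt, b.txt, c.txt}
After op 24 (git reset c.txt): modified={b.txt, c.txt} staged={a.txt, b.txt}
After op 25 (git add a.txt): modified={b.txt, c.txt} staged={a.txt, b.txt}
After op 26 (git reset a.txt): modified={a.txt, b.txt, c.txt} staged={b.txt}
After op 27 (git add a.txt): modified={b.txt, c.txt} staged={a.txt, b.txt}
After op 28 (git add b.txt): modified={c.txt} staged={a.txt, b.txt}
After op 29 (git add c.txt): modified={none} staged={a.txt, b.txt, c.txt}
After op 30 (git reset b.txt): modified={b.txt} staged={a.txt, c.txt}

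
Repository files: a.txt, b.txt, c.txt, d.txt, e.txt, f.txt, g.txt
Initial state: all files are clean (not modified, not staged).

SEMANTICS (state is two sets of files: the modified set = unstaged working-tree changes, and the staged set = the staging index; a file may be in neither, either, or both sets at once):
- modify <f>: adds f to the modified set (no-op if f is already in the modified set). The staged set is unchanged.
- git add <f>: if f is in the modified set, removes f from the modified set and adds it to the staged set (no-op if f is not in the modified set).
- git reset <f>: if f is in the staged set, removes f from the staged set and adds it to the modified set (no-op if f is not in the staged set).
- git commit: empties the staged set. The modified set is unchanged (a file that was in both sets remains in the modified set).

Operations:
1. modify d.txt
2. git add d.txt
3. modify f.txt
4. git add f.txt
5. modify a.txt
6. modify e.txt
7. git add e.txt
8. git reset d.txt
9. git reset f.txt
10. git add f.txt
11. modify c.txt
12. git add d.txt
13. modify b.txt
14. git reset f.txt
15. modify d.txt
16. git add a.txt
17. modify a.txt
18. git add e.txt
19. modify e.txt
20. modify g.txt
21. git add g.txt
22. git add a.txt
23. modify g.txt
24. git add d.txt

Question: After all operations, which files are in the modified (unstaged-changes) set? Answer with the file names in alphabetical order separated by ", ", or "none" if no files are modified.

After op 1 (modify d.txt): modified={d.txt} staged={none}
After op 2 (git add d.txt): modified={none} staged={d.txt}
After op 3 (modify f.txt): modified={f.txt} staged={d.txt}
After op 4 (git add f.txt): modified={none} staged={d.txt, f.txt}
After op 5 (modify a.txt): modified={a.txt} staged={d.txt, f.txt}
After op 6 (modify e.txt): modified={a.txt, e.txt} staged={d.txt, f.txt}
After op 7 (git add e.txt): modified={a.txt} staged={d.txt, e.txt, f.txt}
After op 8 (git reset d.txt): modified={a.txt, d.txt} staged={e.txt, f.txt}
After op 9 (git reset f.txt): modified={a.txt, d.txt, f.txt} staged={e.txt}
After op 10 (git add f.txt): modified={a.txt, d.txt} staged={e.txt, f.txt}
After op 11 (modify c.txt): modified={a.txt, c.txt, d.txt} staged={e.txt, f.txt}
After op 12 (git add d.txt): modified={a.txt, c.txt} staged={d.txt, e.txt, f.txt}
After op 13 (modify b.txt): modified={a.txt, b.txt, c.txt} staged={d.txt, e.txt, f.txt}
After op 14 (git reset f.txt): modified={a.txt, b.txt, c.txt, f.txt} staged={d.txt, e.txt}
After op 15 (modify d.txt): modified={a.txt, b.txt, c.txt, d.txt, f.txt} staged={d.txt, e.txt}
After op 16 (git add a.txt): modified={b.txt, c.txt, d.txt, f.txt} staged={a.txt, d.txt, e.txt}
After op 17 (modify a.txt): modified={a.txt, b.txt, c.txt, d.txt, f.txt} staged={a.txt, d.txt, e.txt}
After op 18 (git add e.txt): modified={a.txt, b.txt, c.txt, d.txt, f.txt} staged={a.txt, d.txt, e.txt}
After op 19 (modify e.txt): modified={a.txt, b.txt, c.txt, d.txt, e.txt, f.txt} staged={a.txt, d.txt, e.txt}
After op 20 (modify g.txt): modified={a.txt, b.txt, c.txt, d.txt, e.txt, f.txt, g.txt} staged={a.txt, d.txt, e.txt}
After op 21 (git add g.txt): modified={a.txt, b.txt, c.txt, d.txt, e.txt, f.txt} staged={a.txt, d.txt, e.txt, g.txt}
After op 22 (git add a.txt): modified={b.txt, c.txt, d.txt, e.txt, f.txt} staged={a.txt, d.txt, e.txt, g.txt}
After op 23 (modify g.txt): modified={b.txt, c.txt, d.txt, e.txt, f.txt, g.txt} staged={a.txt, d.txt, e.txt, g.txt}
After op 24 (git add d.txt): modified={b.txt, c.txt, e.txt, f.txt, g.txt} staged={a.txt, d.txt, e.txt, g.txt}

Answer: b.txt, c.txt, e.txt, f.txt, g.txt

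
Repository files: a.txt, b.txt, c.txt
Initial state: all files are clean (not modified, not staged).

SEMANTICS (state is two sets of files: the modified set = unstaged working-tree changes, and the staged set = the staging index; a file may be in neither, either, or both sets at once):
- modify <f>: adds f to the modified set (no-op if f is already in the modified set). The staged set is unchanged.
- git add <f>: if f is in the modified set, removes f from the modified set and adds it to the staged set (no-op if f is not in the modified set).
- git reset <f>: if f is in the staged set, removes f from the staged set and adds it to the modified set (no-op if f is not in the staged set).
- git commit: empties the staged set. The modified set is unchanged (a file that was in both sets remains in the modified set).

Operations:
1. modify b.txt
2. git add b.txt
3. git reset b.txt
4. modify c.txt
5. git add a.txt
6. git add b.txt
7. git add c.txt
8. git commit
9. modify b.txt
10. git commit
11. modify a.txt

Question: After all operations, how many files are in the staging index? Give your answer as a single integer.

Answer: 0

Derivation:
After op 1 (modify b.txt): modified={b.txt} staged={none}
After op 2 (git add b.txt): modified={none} staged={b.txt}
After op 3 (git reset b.txt): modified={b.txt} staged={none}
After op 4 (modify c.txt): modified={b.txt, c.txt} staged={none}
After op 5 (git add a.txt): modified={b.txt, c.txt} staged={none}
After op 6 (git add b.txt): modified={c.txt} staged={b.txt}
After op 7 (git add c.txt): modified={none} staged={b.txt, c.txt}
After op 8 (git commit): modified={none} staged={none}
After op 9 (modify b.txt): modified={b.txt} staged={none}
After op 10 (git commit): modified={b.txt} staged={none}
After op 11 (modify a.txt): modified={a.txt, b.txt} staged={none}
Final staged set: {none} -> count=0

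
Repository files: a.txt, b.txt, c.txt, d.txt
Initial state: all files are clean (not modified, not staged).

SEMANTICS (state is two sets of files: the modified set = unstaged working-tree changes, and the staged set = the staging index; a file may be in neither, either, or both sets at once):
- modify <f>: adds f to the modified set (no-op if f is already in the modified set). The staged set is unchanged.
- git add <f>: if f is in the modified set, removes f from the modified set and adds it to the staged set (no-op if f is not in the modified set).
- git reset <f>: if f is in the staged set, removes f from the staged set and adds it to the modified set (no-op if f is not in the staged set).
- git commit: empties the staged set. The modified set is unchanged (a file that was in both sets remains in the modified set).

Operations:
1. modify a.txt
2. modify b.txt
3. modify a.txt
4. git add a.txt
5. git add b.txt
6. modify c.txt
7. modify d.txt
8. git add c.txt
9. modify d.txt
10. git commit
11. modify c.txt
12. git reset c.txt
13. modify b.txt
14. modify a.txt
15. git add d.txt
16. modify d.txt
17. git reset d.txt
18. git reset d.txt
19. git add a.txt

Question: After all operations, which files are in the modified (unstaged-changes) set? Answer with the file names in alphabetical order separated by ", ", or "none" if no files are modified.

Answer: b.txt, c.txt, d.txt

Derivation:
After op 1 (modify a.txt): modified={a.txt} staged={none}
After op 2 (modify b.txt): modified={a.txt, b.txt} staged={none}
After op 3 (modify a.txt): modified={a.txt, b.txt} staged={none}
After op 4 (git add a.txt): modified={b.txt} staged={a.txt}
After op 5 (git add b.txt): modified={none} staged={a.txt, b.txt}
After op 6 (modify c.txt): modified={c.txt} staged={a.txt, b.txt}
After op 7 (modify d.txt): modified={c.txt, d.txt} staged={a.txt, b.txt}
After op 8 (git add c.txt): modified={d.txt} staged={a.txt, b.txt, c.txt}
After op 9 (modify d.txt): modified={d.txt} staged={a.txt, b.txt, c.txt}
After op 10 (git commit): modified={d.txt} staged={none}
After op 11 (modify c.txt): modified={c.txt, d.txt} staged={none}
After op 12 (git reset c.txt): modified={c.txt, d.txt} staged={none}
After op 13 (modify b.txt): modified={b.txt, c.txt, d.txt} staged={none}
After op 14 (modify a.txt): modified={a.txt, b.txt, c.txt, d.txt} staged={none}
After op 15 (git add d.txt): modified={a.txt, b.txt, c.txt} staged={d.txt}
After op 16 (modify d.txt): modified={a.txt, b.txt, c.txt, d.txt} staged={d.txt}
After op 17 (git reset d.txt): modified={a.txt, b.txt, c.txt, d.txt} staged={none}
After op 18 (git reset d.txt): modified={a.txt, b.txt, c.txt, d.txt} staged={none}
After op 19 (git add a.txt): modified={b.txt, c.txt, d.txt} staged={a.txt}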